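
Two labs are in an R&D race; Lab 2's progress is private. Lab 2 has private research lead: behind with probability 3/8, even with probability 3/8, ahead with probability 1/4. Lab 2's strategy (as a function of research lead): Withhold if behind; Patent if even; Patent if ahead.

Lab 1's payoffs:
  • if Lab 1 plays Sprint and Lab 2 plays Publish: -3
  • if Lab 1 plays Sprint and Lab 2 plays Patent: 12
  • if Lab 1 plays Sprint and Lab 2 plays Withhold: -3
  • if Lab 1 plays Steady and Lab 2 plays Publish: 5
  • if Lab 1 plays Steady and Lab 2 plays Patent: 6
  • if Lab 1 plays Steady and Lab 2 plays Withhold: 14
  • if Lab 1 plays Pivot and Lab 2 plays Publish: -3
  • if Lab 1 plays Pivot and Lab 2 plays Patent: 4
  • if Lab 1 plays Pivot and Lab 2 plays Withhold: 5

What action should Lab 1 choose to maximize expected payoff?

Steady

E[Sprint] = 3/8·(-3) + 3/8·(12) + 1/4·(12) = 51/8
E[Steady] = 3/8·(14) + 3/8·(6) + 1/4·(6) = 9
E[Pivot] = 3/8·(5) + 3/8·(4) + 1/4·(4) = 35/8
Best response: Steady (9 is the largest).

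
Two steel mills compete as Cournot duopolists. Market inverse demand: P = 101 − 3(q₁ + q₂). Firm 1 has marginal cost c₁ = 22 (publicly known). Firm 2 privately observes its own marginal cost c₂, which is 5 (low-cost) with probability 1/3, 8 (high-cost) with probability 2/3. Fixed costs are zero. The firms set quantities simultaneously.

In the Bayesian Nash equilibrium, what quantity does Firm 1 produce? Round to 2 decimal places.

7.11

Firm 2 with cost c maximizes (101 − 3(q₁+q₂) − c)·q₂, giving q₂(c) = (101 − c − 3q₁)/6.
E[c₂] = 1/3·5 + 2/3·8 = 7
Firm 1's FOC against E[q₂] yields q₁ = (101 − 2·22 + E[c₂])/9 = (101 − 44 + 7)/9 = 7.11111.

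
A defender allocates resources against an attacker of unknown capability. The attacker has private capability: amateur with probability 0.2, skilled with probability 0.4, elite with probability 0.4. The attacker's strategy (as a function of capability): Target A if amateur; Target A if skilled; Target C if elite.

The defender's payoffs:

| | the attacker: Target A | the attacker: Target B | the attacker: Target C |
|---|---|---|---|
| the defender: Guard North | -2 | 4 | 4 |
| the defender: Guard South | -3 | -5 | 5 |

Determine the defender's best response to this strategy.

Compute the defender's expected payoff for each action, taking the expectation over the attacker's type.
E[Guard North] = 0.2·(-2) + 0.4·(-2) + 0.4·(4) = 0.4
E[Guard South] = 0.2·(-3) + 0.4·(-3) + 0.4·(5) = 0.2
Best response: Guard North (0.4 is the largest).

Guard North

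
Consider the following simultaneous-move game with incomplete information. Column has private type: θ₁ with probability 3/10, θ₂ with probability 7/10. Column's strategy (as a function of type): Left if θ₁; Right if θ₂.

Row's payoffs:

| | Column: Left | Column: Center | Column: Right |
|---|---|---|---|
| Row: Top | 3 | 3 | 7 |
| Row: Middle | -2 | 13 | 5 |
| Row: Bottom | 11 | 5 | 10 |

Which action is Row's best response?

Bottom

E[Top] = 3/10·(3) + 7/10·(7) = 29/5
E[Middle] = 3/10·(-2) + 7/10·(5) = 29/10
E[Bottom] = 3/10·(11) + 7/10·(10) = 103/10
Best response: Bottom (103/10 is the largest).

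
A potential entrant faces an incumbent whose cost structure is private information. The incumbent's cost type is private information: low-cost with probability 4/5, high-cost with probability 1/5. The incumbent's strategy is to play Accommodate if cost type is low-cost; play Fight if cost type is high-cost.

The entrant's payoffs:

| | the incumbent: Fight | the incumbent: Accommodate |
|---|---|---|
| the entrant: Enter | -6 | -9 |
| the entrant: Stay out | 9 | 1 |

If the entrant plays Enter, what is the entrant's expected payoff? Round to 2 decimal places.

Take the expectation over the incumbent's cost type, weighting each type's action by its prior probability.
E[Enter] = 4/5·(-9) + 1/5·(-6) = (-36/5) + (-6/5) = -42/5

-8.40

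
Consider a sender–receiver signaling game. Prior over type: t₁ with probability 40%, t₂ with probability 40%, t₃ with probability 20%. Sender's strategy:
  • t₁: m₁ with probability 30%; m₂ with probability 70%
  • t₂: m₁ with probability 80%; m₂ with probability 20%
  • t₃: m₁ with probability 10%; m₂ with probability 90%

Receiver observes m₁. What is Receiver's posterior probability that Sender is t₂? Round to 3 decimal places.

P(m₁) = 0.4·0.3 + 0.4·0.8 + 0.2·0.1 = 0.46
P(t₂ | m₁) = (0.4·0.8) / 0.46 = 0.32 / 0.46 = 0.695652

0.696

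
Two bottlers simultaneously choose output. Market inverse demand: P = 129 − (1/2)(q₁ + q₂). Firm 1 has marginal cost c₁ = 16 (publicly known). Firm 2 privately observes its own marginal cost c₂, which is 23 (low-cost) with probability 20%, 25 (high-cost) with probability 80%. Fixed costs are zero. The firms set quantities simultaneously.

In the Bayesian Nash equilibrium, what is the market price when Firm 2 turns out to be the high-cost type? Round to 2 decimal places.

56.73

Type-c best response for Firm 2: q₂(c) = (129 − c) − q₁/2.
Firm 1 maximizes expected profit; its first-order condition is 129 − q₁ − (1/2)E[q₂] − 16 = 0.
Substituting E[q₂] and solving: E[c₂] = 24.6, so q₁ = (129 − 2·16 + 24.6)/(3/2) = 81.0667.
q₂(high-cost) = 63.4667, so P = 129 − (1/2)·(81.0667 + 63.4667) = 56.7333.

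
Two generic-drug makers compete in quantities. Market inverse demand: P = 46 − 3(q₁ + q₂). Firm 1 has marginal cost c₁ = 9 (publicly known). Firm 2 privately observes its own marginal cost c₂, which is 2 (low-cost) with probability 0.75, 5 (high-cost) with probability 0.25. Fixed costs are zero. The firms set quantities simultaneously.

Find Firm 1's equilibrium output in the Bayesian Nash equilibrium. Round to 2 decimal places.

3.42

Each type of Firm 2 best-responds to q₁; Firm 1 best-responds to the expected q₂ over Firm 2's types.
Firm 2 with cost c maximizes (46 − 3(q₁+q₂) − c)·q₂, giving q₂(c) = (46 − c − 3q₁)/6.
E[c₂] = 0.75·2 + 0.25·5 = 2.75
Firm 1's FOC against E[q₂] yields q₁ = (46 − 2·9 + E[c₂])/9 = (46 − 18 + 2.75)/9 = 3.41667.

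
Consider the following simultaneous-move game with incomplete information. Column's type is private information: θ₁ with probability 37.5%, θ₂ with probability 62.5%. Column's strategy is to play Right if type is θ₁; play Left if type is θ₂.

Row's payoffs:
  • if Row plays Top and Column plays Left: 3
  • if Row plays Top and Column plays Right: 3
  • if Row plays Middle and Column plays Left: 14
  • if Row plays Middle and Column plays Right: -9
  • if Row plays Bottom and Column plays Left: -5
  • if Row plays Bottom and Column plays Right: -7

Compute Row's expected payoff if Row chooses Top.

3

Take the expectation over Column's type, weighting each type's action by its prior probability.
E[Top] = 0.375·3 + 0.625·3 = 1.125 + 1.875 = 3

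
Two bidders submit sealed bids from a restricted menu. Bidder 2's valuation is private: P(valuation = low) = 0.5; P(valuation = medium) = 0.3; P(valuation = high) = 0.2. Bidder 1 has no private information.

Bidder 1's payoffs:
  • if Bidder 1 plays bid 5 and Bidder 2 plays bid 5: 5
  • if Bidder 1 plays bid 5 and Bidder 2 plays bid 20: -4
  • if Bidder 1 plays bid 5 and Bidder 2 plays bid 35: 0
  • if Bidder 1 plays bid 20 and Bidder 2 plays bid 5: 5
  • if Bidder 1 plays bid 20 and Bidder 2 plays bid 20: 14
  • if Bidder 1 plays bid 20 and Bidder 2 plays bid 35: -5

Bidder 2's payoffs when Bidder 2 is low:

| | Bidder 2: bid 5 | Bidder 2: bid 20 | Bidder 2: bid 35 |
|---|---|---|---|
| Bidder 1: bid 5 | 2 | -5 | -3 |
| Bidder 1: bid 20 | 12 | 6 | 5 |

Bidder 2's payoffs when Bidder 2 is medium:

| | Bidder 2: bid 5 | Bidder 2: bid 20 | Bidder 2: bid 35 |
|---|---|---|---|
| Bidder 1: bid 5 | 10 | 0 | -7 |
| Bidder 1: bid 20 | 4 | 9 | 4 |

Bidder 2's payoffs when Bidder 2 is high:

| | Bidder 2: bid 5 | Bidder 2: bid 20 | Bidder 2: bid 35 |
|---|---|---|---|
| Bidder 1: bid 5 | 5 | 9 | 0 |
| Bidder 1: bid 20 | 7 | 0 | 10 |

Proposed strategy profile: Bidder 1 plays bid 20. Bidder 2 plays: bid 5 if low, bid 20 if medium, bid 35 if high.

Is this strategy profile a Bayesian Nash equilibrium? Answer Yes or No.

Yes

A profile is a BNE iff every type of every player is best-responding given beliefs about the other side.
Bidder 1 plays bid 20: E[bid 20] = 0.5·(5) + 0.3·(14) + 0.2·(-5) = 5.7; E[bid 5] = 1.3. Best-responding. ✓
Bidder 2 (valuation low), facing bid 20: bid 5 gives 12, bid 20 gives 6, bid 35 gives 5. Proposed bid 5 is best. ✓
Bidder 2 (valuation medium), facing bid 20: bid 5 gives 4, bid 20 gives 9, bid 35 gives 4. Proposed bid 20 is best. ✓
Bidder 2 (valuation high), facing bid 20: bid 5 gives 7, bid 20 gives 0, bid 35 gives 10. Proposed bid 35 is best. ✓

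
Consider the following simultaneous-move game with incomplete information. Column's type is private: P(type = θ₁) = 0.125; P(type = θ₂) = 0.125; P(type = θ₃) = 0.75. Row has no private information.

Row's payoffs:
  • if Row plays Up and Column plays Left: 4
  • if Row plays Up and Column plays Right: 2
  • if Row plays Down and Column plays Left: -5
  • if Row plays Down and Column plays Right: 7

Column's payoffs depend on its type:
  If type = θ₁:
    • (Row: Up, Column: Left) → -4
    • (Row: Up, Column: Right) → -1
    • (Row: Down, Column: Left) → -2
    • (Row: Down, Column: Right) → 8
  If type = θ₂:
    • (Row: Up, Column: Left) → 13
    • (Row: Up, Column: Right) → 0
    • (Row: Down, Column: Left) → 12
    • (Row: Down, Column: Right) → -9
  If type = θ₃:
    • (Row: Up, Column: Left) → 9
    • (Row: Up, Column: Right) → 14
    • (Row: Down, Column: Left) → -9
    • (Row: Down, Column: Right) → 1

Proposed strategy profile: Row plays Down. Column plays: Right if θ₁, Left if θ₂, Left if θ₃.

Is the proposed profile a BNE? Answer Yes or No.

A profile is a BNE iff every type of every player is best-responding given beliefs about the other side.
Row plays Down: E[Down] = 0.125·(7) + 0.125·(-5) + 0.75·(-5) = -3.5; E[Up] = 3.75. Not best-responding. ✗
Column (type θ₁), facing Down: Left gives -2, Right gives 8. Proposed Right is best. ✓
Column (type θ₂), facing Down: Left gives 12, Right gives -9. Proposed Left is best. ✓
Column (type θ₃), facing Down: Left gives -9, Right gives 1. Proposed Left is not best — profitable deviation exists. ✗

No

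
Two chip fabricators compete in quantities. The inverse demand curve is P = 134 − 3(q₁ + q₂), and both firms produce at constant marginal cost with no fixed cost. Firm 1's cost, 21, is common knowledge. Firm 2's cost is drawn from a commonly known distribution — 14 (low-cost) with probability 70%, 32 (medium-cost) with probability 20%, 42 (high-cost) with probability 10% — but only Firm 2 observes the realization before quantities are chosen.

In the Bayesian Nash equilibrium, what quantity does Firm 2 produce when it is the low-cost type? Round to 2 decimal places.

13.76

Type-c best response for Firm 2: q₂(c) = (134 − c)/6 − q₁/2.
Firm 1 maximizes expected profit; its first-order condition is 134 − 6q₁ − 3E[q₂] − 21 = 0.
Substituting E[q₂] and solving: E[c₂] = 20.4, so q₁ = (134 − 2·21 + 20.4)/9 = 12.4889.
q₂(low-cost) = (134 − 14 − 3·12.4889)/6 = 13.7556.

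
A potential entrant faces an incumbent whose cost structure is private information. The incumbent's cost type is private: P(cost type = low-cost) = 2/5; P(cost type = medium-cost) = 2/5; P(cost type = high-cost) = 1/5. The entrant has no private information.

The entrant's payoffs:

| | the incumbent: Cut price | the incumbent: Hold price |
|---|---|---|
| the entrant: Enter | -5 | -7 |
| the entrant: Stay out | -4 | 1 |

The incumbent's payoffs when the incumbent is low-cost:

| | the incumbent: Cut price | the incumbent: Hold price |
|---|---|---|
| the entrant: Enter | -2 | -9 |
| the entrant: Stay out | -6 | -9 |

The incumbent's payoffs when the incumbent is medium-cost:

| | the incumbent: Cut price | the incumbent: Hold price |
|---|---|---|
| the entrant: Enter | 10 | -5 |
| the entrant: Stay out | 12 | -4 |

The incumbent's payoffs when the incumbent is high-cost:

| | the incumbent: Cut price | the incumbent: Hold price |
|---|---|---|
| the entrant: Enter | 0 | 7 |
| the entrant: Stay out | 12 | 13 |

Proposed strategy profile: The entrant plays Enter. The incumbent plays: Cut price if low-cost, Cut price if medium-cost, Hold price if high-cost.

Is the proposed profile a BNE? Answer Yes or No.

No

The entrant plays Enter: E[Enter] = 2/5·(-5) + 2/5·(-5) + 1/5·(-7) = -27/5; E[Stay out] = -3. Not best-responding. ✗
The incumbent (cost type low-cost), facing Enter: Cut price gives -2, Hold price gives -9. Proposed Cut price is best. ✓
The incumbent (cost type medium-cost), facing Enter: Cut price gives 10, Hold price gives -5. Proposed Cut price is best. ✓
The incumbent (cost type high-cost), facing Enter: Cut price gives 0, Hold price gives 7. Proposed Hold price is best. ✓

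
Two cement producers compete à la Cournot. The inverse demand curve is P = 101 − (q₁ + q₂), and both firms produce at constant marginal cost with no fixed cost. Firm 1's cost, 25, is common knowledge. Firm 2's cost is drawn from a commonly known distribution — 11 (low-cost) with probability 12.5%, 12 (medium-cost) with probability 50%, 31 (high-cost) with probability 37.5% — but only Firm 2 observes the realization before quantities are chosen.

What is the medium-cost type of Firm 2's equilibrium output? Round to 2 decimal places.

32.83

Firm 2 with cost c maximizes (101 − (q₁+q₂) − c)·q₂, giving q₂(c) = (101 − c − q₁)/2.
E[c₂] = 0.125·11 + 0.5·12 + 0.375·31 = 19
Firm 1's FOC against E[q₂] yields q₁ = (101 − 2·25 + E[c₂])/3 = (101 − 50 + 19)/3 = 23.3333.
q₂(medium-cost) = (101 − 12 − 23.3333)/2 = 32.8333.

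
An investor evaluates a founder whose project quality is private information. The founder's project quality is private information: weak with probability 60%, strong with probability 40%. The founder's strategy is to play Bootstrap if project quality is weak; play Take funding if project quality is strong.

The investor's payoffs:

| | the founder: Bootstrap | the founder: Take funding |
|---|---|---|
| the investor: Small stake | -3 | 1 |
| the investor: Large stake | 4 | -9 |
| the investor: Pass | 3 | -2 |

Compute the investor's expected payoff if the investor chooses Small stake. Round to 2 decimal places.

E[Small stake] = 0.6·(-3) + 0.4·1 = (-1.8) + 0.4 = -1.4

-1.40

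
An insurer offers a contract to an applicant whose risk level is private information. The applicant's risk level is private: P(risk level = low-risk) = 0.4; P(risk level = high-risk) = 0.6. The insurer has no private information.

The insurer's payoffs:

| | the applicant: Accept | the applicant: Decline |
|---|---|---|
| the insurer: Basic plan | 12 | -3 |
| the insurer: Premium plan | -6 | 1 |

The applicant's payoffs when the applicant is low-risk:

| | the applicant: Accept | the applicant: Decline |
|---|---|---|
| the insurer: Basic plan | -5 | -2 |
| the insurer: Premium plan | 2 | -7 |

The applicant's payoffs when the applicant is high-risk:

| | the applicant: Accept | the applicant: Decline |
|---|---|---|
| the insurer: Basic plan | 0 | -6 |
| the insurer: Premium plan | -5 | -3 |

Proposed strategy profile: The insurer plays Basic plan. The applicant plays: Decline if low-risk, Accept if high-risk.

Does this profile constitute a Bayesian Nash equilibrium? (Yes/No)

A profile is a BNE iff every type of every player is best-responding given beliefs about the other side.
The insurer plays Basic plan: E[Basic plan] = 0.4·(-3) + 0.6·(12) = 6; E[Premium plan] = -3.2. Best-responding. ✓
The applicant (risk level low-risk), facing Basic plan: Accept gives -5, Decline gives -2. Proposed Decline is best. ✓
The applicant (risk level high-risk), facing Basic plan: Accept gives 0, Decline gives -6. Proposed Accept is best. ✓

Yes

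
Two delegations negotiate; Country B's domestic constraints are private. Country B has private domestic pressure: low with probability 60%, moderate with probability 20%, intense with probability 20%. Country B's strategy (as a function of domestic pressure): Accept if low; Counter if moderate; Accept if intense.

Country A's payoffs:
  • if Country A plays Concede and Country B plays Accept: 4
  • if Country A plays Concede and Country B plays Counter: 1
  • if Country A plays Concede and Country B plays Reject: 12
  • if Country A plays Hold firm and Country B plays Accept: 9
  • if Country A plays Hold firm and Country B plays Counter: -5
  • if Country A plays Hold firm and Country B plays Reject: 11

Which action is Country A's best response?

Hold firm

E[Concede] = 0.6·(4) + 0.2·(1) + 0.2·(4) = 3.4
E[Hold firm] = 0.6·(9) + 0.2·(-5) + 0.2·(9) = 6.2
Best response: Hold firm (6.2 is the largest).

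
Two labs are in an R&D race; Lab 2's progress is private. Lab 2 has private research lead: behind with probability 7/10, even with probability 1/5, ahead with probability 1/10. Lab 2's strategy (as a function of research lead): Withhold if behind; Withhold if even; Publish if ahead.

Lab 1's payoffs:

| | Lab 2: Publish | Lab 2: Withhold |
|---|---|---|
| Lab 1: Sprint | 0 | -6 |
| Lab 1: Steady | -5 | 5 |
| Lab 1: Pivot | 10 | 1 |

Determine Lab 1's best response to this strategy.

Steady

E[Sprint] = 7/10·(-6) + 1/5·(-6) + 1/10·(0) = -27/5
E[Steady] = 7/10·(5) + 1/5·(5) + 1/10·(-5) = 4
E[Pivot] = 7/10·(1) + 1/5·(1) + 1/10·(10) = 19/10
Best response: Steady (4 is the largest).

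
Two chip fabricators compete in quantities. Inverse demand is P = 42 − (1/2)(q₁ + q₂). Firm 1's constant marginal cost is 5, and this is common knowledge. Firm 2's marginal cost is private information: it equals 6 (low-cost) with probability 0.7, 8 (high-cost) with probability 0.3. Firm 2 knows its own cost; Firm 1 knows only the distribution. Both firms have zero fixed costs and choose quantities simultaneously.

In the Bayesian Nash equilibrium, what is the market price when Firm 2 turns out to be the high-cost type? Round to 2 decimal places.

18.57

Type-c best response for Firm 2: q₂(c) = (42 − c) − q₁/2.
Firm 1 maximizes expected profit; its first-order condition is 42 − q₁ − (1/2)E[q₂] − 5 = 0.
Substituting E[q₂] and solving: E[c₂] = 6.6, so q₁ = (42 − 2·5 + 6.6)/(3/2) = 25.7333.
q₂(high-cost) = 21.1333, so P = 42 − (1/2)·(25.7333 + 21.1333) = 18.5667.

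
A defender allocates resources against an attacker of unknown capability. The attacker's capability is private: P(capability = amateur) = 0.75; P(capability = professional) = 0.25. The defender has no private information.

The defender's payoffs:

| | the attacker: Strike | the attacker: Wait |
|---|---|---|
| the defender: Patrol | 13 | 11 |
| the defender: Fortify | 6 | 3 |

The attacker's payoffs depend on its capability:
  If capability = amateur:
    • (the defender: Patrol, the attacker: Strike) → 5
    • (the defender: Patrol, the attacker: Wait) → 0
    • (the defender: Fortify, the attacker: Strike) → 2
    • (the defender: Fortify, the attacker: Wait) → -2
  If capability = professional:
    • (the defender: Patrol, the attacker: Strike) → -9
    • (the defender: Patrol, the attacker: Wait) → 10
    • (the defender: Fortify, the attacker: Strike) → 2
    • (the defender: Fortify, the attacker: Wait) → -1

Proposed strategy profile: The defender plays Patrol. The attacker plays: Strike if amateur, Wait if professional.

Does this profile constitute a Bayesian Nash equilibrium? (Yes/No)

A profile is a BNE iff every type of every player is best-responding given beliefs about the other side.
The defender plays Patrol: E[Patrol] = 0.75·(13) + 0.25·(11) = 12.5; E[Fortify] = 5.25. Best-responding. ✓
The attacker (capability amateur), facing Patrol: Strike gives 5, Wait gives 0. Proposed Strike is best. ✓
The attacker (capability professional), facing Patrol: Strike gives -9, Wait gives 10. Proposed Wait is best. ✓

Yes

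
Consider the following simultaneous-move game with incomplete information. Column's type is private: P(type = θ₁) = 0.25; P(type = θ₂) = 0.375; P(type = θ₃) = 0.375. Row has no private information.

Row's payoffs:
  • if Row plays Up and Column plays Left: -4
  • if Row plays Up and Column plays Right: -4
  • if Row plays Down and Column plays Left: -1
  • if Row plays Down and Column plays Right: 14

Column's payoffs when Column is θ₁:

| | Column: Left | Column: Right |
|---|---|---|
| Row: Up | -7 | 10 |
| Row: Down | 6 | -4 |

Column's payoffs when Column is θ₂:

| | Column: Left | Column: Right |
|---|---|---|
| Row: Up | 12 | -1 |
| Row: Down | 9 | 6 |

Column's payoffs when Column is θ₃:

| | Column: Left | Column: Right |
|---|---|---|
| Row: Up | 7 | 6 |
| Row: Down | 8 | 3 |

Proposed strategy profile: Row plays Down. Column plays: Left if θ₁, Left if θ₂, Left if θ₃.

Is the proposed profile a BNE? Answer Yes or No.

Row plays Down: E[Down] = 0.25·(-1) + 0.375·(-1) + 0.375·(-1) = -1; E[Up] = -4. Best-responding. ✓
Column (type θ₁), facing Down: Left gives 6, Right gives -4. Proposed Left is best. ✓
Column (type θ₂), facing Down: Left gives 9, Right gives 6. Proposed Left is best. ✓
Column (type θ₃), facing Down: Left gives 8, Right gives 3. Proposed Left is best. ✓

Yes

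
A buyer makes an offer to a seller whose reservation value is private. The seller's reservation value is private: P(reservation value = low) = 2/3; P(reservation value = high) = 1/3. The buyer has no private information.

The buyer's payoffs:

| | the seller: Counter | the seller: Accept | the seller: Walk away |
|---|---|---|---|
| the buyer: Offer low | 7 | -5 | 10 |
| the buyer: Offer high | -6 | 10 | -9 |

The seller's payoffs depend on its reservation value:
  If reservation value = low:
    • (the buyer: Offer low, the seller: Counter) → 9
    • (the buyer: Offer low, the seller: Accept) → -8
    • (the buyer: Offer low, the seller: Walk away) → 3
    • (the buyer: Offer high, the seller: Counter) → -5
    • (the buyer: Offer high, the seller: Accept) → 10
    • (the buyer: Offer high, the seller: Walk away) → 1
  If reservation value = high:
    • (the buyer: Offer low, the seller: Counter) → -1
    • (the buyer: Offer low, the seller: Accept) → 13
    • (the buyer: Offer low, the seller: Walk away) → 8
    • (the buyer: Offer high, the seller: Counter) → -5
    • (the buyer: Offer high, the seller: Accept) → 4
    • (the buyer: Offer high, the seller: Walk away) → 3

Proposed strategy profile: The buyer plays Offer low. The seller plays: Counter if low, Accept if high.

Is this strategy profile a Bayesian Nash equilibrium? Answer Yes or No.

Yes

The buyer plays Offer low: E[Offer low] = 2/3·(7) + 1/3·(-5) = 3; E[Offer high] = -2/3. Best-responding. ✓
The seller (reservation value low), facing Offer low: Counter gives 9, Accept gives -8, Walk away gives 3. Proposed Counter is best. ✓
The seller (reservation value high), facing Offer low: Counter gives -1, Accept gives 13, Walk away gives 8. Proposed Accept is best. ✓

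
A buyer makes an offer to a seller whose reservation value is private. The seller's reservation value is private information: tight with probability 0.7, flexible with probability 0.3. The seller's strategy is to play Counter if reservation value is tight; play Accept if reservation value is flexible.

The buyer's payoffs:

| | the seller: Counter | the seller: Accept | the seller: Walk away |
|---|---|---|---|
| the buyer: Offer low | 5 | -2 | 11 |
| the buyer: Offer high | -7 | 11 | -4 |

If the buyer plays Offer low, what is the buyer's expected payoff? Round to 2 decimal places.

E[Offer low] = 0.7·5 + 0.3·(-2) = 3.5 + (-0.6) = 2.9

2.90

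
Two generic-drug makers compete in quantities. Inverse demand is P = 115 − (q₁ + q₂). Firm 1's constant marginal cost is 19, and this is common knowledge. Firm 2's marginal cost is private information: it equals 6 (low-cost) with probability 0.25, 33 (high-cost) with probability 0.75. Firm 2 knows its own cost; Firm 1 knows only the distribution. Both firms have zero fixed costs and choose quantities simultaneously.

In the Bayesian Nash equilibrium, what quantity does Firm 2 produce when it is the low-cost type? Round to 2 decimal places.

37.29

Type-c best response for Firm 2: q₂(c) = (115 − c)/2 − q₁/2.
Firm 1 maximizes expected profit; its first-order condition is 115 − 2q₁ − E[q₂] − 19 = 0.
Substituting E[q₂] and solving: E[c₂] = 26.25, so q₁ = (115 − 2·19 + 26.25)/3 = 34.4167.
q₂(low-cost) = (115 − 6 − 34.4167)/2 = 37.2917.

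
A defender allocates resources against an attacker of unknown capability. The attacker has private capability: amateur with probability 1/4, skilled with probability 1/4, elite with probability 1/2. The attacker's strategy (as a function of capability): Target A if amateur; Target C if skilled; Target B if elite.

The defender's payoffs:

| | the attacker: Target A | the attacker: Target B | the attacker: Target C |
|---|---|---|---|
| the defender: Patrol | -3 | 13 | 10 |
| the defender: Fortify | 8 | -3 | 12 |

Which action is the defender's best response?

E[Patrol] = 1/4·(-3) + 1/4·(10) + 1/2·(13) = 33/4
E[Fortify] = 1/4·(8) + 1/4·(12) + 1/2·(-3) = 7/2
Best response: Patrol (33/4 is the largest).

Patrol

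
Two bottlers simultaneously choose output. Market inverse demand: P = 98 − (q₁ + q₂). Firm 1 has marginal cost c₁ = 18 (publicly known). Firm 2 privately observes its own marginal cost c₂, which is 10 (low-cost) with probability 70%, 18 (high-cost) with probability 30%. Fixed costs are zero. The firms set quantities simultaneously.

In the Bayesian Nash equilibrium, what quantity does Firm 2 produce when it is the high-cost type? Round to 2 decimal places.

Type-c best response for Firm 2: q₂(c) = (98 − c)/2 − q₁/2.
Firm 1 maximizes expected profit; its first-order condition is 98 − 2q₁ − E[q₂] − 18 = 0.
Substituting E[q₂] and solving: E[c₂] = 12.4, so q₁ = (98 − 2·18 + 12.4)/3 = 24.8.
q₂(high-cost) = (98 − 18 − 24.8)/2 = 27.6.

27.60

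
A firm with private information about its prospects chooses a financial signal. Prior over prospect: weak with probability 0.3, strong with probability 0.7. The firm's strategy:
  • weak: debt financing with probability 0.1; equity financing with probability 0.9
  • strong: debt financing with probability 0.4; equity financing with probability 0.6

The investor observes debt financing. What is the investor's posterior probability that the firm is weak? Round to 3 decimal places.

0.097

P(debt financing) = 0.3·0.1 + 0.7·0.4 = 0.31
P(weak | debt financing) = (0.3·0.1) / 0.31 = 0.03 / 0.31 = 0.0967742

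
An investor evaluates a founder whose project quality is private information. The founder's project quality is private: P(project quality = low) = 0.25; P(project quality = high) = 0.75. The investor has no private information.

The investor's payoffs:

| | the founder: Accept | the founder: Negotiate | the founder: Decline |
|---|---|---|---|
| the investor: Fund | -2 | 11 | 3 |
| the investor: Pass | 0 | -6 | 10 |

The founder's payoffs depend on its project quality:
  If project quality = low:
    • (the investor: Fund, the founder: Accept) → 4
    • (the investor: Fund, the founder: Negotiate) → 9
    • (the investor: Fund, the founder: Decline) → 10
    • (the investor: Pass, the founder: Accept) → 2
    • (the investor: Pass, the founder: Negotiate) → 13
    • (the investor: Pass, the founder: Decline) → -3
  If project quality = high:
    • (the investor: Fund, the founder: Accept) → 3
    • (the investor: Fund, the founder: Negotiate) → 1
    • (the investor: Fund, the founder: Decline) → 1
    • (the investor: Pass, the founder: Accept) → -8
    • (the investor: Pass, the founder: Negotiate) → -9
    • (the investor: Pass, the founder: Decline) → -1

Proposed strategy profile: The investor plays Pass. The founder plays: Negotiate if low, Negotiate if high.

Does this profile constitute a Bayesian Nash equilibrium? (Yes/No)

A profile is a BNE iff every type of every player is best-responding given beliefs about the other side.
The investor plays Pass: E[Pass] = 0.25·(-6) + 0.75·(-6) = -6; E[Fund] = 11. Not best-responding. ✗
The founder (project quality low), facing Pass: Accept gives 2, Negotiate gives 13, Decline gives -3. Proposed Negotiate is best. ✓
The founder (project quality high), facing Pass: Accept gives -8, Negotiate gives -9, Decline gives -1. Proposed Negotiate is not best — profitable deviation exists. ✗

No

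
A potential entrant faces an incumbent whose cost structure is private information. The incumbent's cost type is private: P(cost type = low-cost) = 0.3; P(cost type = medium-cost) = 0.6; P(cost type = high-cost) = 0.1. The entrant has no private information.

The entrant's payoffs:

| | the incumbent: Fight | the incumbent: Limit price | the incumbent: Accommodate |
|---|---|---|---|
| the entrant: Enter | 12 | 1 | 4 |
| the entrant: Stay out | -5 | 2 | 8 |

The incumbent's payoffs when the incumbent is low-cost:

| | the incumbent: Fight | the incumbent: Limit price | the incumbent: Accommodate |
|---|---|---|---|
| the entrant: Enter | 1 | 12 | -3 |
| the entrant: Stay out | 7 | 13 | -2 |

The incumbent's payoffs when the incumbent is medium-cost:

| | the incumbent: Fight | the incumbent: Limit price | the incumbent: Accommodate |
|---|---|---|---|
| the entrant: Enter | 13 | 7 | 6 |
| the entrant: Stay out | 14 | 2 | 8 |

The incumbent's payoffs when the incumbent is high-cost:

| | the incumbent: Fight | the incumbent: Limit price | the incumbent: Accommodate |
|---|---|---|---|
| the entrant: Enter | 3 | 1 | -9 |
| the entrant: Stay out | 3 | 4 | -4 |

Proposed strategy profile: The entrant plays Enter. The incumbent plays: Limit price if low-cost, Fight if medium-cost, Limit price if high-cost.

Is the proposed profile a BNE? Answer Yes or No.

No

The entrant plays Enter: E[Enter] = 0.3·(1) + 0.6·(12) + 0.1·(1) = 7.6; E[Stay out] = -2.2. Best-responding. ✓
The incumbent (cost type low-cost), facing Enter: Fight gives 1, Limit price gives 12, Accommodate gives -3. Proposed Limit price is best. ✓
The incumbent (cost type medium-cost), facing Enter: Fight gives 13, Limit price gives 7, Accommodate gives 6. Proposed Fight is best. ✓
The incumbent (cost type high-cost), facing Enter: Fight gives 3, Limit price gives 1, Accommodate gives -9. Proposed Limit price is not best — profitable deviation exists. ✗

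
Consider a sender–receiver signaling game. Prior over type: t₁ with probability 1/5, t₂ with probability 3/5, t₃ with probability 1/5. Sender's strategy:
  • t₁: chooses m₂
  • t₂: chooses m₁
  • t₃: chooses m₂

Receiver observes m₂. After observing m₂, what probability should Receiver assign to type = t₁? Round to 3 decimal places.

Apply Bayes' rule using the sender's strategy as the likelihood.
P(m₂) = (1/5)·1 + (3/5)·0 + (1/5)·1 = 2/5
P(t₁ | m₂) = ((1/5)·1) / (2/5) = (1/5) / (2/5) = 1/2

0.500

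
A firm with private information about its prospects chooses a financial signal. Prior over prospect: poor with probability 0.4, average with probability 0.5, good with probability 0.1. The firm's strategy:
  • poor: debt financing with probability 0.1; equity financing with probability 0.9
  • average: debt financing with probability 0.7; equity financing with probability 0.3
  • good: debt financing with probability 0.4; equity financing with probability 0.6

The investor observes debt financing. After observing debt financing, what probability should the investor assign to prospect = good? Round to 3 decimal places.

0.093

P(debt financing) = 0.4·0.1 + 0.5·0.7 + 0.1·0.4 = 0.43
P(good | debt financing) = (0.1·0.4) / 0.43 = 0.04 / 0.43 = 0.0930233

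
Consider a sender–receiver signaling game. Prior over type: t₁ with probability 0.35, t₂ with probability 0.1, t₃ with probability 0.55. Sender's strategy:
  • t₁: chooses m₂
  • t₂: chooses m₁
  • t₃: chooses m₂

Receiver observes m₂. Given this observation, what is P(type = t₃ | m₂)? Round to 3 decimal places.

0.611

P(m₂) = 0.35·1 + 0.1·0 + 0.55·1 = 0.9
P(t₃ | m₂) = (0.55·1) / 0.9 = 0.55 / 0.9 = 0.611111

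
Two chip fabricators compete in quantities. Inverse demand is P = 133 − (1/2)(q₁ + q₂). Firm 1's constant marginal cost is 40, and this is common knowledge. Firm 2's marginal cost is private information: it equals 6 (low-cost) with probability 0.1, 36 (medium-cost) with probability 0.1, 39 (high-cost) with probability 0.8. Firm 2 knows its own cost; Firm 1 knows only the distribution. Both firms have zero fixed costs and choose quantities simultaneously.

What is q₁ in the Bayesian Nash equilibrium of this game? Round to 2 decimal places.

58.93

Type-c best response for Firm 2: q₂(c) = (133 − c) − q₁/2.
Firm 1 maximizes expected profit; its first-order condition is 133 − q₁ − (1/2)E[q₂] − 40 = 0.
Substituting E[q₂] and solving: E[c₂] = 35.4, so q₁ = (133 − 2·40 + 35.4)/(3/2) = 58.9333.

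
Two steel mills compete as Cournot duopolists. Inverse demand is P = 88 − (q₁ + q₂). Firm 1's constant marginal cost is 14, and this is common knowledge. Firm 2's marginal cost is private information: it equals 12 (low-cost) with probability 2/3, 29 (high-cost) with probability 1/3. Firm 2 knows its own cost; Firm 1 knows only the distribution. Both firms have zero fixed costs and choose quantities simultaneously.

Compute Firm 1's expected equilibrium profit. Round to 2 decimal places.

Firm 2 with cost c maximizes (88 − (q₁+q₂) − c)·q₂, giving q₂(c) = (88 − c − q₁)/2.
E[c₂] = 2/3·12 + 1/3·29 = 17.6667
Firm 1's FOC against E[q₂] yields q₁ = (88 − 2·14 + E[c₂])/3 = (88 − 28 + 17.6667)/3 = 25.8889.
E[P] = 88 − (q₁ + E[q₂]) = 39.8889; Firm 1's expected profit = (E[P] − 14)·q₁ = (39.8889 − 14)·25.8889 = 670.235.

670.23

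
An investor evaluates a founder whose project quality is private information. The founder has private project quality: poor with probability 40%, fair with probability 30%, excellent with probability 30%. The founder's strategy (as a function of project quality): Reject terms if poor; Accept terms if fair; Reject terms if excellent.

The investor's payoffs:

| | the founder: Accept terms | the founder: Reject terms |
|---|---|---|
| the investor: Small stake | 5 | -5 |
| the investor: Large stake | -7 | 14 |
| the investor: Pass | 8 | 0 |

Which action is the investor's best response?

E[Small stake] = 0.4·(-5) + 0.3·(5) + 0.3·(-5) = -2
E[Large stake] = 0.4·(14) + 0.3·(-7) + 0.3·(14) = 7.7
E[Pass] = 0.4·(0) + 0.3·(8) + 0.3·(0) = 2.4
Best response: Large stake (7.7 is the largest).

Large stake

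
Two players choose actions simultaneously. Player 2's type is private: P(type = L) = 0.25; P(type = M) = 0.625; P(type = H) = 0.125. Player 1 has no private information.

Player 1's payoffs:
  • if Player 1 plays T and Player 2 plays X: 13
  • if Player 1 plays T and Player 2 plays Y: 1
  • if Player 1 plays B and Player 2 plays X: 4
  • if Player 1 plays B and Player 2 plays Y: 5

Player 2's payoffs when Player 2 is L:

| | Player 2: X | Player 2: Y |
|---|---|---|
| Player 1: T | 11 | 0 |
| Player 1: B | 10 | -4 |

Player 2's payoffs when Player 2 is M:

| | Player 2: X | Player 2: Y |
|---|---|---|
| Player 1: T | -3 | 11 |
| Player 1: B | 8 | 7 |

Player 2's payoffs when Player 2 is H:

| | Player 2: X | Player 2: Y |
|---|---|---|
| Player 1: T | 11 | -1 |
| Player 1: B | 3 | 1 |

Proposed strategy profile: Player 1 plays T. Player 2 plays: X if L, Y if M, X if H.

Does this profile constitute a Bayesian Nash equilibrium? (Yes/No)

Yes

A profile is a BNE iff every type of every player is best-responding given beliefs about the other side.
Player 1 plays T: E[T] = 0.25·(13) + 0.625·(1) + 0.125·(13) = 5.5; E[B] = 4.625. Best-responding. ✓
Player 2 (type L), facing T: X gives 11, Y gives 0. Proposed X is best. ✓
Player 2 (type M), facing T: X gives -3, Y gives 11. Proposed Y is best. ✓
Player 2 (type H), facing T: X gives 11, Y gives -1. Proposed X is best. ✓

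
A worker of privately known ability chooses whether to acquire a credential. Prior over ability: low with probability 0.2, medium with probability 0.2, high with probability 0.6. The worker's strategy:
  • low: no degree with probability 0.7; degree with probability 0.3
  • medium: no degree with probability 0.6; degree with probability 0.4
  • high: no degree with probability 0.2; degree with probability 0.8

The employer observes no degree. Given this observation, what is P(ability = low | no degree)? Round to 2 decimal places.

P(no degree) = 0.2·0.7 + 0.2·0.6 + 0.6·0.2 = 0.38
P(low | no degree) = (0.2·0.7) / 0.38 = 0.14 / 0.38 = 0.368421

0.37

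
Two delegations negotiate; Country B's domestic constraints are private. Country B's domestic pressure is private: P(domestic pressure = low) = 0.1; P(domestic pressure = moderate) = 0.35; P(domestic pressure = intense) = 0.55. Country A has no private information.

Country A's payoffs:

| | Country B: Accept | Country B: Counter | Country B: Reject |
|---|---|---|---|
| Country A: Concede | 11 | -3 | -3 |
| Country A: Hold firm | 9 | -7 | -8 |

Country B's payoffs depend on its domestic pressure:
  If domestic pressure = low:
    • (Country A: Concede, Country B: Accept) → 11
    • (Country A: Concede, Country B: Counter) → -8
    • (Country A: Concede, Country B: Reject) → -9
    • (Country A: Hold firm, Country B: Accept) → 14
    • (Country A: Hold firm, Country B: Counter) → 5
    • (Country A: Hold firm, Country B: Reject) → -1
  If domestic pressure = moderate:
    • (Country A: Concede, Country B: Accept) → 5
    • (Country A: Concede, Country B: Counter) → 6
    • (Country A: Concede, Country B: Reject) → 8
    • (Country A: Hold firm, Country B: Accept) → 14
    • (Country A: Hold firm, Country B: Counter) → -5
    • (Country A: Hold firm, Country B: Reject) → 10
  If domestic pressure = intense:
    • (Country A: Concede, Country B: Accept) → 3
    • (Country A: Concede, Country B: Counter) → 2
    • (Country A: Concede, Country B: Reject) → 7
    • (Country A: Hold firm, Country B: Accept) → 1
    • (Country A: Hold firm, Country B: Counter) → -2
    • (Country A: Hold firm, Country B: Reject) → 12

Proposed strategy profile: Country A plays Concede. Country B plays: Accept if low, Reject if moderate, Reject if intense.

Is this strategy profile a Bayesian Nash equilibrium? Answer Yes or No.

Country A plays Concede: E[Concede] = 0.1·(11) + 0.35·(-3) + 0.55·(-3) = -1.6; E[Hold firm] = -6.3. Best-responding. ✓
Country B (domestic pressure low), facing Concede: Accept gives 11, Counter gives -8, Reject gives -9. Proposed Accept is best. ✓
Country B (domestic pressure moderate), facing Concede: Accept gives 5, Counter gives 6, Reject gives 8. Proposed Reject is best. ✓
Country B (domestic pressure intense), facing Concede: Accept gives 3, Counter gives 2, Reject gives 7. Proposed Reject is best. ✓

Yes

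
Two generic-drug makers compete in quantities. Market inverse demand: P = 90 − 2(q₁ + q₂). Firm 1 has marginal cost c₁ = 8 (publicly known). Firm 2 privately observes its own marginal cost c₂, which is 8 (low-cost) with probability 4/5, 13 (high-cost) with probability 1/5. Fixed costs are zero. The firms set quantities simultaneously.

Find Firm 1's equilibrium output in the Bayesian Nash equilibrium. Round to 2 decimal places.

13.83

Type-c best response for Firm 2: q₂(c) = (90 − c)/4 − q₁/2.
Firm 1 maximizes expected profit; its first-order condition is 90 − 4q₁ − 2E[q₂] − 8 = 0.
Substituting E[q₂] and solving: E[c₂] = 9, so q₁ = (90 − 2·8 + 9)/6 = 13.8333.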